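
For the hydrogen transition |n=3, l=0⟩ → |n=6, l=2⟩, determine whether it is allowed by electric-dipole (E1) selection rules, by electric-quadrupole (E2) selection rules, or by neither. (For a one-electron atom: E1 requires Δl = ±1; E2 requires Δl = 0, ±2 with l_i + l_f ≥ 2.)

Δl = 2 − 0 = +2; l_i + l_f = 2.
E1 (Δl = ±1): not satisfied.
E2 (Δl = 0,±2, l_i+l_f ≥ 2): satisfied.

E2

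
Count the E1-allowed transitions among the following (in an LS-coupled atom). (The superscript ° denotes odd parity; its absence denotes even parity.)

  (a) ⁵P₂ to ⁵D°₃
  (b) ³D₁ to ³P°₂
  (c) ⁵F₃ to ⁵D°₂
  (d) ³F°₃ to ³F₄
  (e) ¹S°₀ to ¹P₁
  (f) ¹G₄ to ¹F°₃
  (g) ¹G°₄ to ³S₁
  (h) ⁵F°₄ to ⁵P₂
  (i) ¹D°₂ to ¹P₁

(a) allowed
(b) allowed
(c) allowed
(d) allowed
(e) allowed
(f) allowed
(g) forbidden (ΔS, ΔL, ΔJ fail)
(h) forbidden (ΔL, ΔJ fail)
(i) allowed
Total allowed: 7 of 9.

7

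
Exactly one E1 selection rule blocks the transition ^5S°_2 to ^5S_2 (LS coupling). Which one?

Initial level: S=2, L=0, J=2, parity odd. Final level: S=2, L=0, J=2, parity even.
Parity must change: odd → even — satisfied.
ΔS = 0: S: 2 → 2 — satisfied.
ΔL = 0, ±1 (not L=0↔0): L: 0 → 0, ΔL = +0 — violated.
ΔJ = 0, ±1 (not J=0↔0): J: 2 → 2, ΔJ = +0 — satisfied.

the L=0 ↔ L=0 exclusion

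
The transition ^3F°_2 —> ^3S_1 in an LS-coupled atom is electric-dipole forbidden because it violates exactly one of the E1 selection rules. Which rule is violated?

ΔL = 0, ±1 (not L=0↔0): L: 3 → 0, ΔL = -3 — ✗.
ΔJ = 0, ±1 (not J=0↔0): J: 2 → 1, ΔJ = -1 — ✓.
ΔS = 0: S: 1 → 1 — ✓.
Parity must change: odd → even — ✓.

the ΔL = 0, ±1 rule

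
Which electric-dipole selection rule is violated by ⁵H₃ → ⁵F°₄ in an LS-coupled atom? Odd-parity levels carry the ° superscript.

the ΔL = 0, ±1 rule

ΔL = 0, ±1 (not L=0↔0): L: 5 → 3, ΔL = -2 — fails.
Parity must change: even → odd — passes.
ΔJ = 0, ±1 (not J=0↔0): J: 3 → 4, ΔJ = +1 — passes.
ΔS = 0: S: 2 → 2 — passes.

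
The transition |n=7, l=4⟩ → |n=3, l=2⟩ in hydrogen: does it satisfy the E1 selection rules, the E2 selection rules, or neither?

Δl = 2 − 4 = -2; l_i + l_f = 6.
E1 (Δl = ±1): not satisfied.
E2 (Δl = 0,±2, l_i+l_f ≥ 2): satisfied.

E2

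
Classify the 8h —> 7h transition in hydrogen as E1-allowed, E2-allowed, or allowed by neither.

E2

Δl = 5 − 5 = +0; l_i + l_f = 10.
E1 (Δl = ±1): not satisfied.
E2 (Δl = 0,±2, l_i+l_f ≥ 2): satisfied.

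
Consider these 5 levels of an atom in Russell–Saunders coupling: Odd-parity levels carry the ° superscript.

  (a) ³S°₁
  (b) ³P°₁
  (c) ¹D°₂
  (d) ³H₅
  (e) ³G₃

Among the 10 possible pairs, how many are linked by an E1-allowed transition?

(a)–(b): forbidden (parity).
(a)–(c): forbidden (parity, ΔS, ΔL).
(a)–(d): forbidden (ΔL, ΔJ).
(a)–(e): forbidden (ΔL, ΔJ).
(b)–(c): forbidden (parity, ΔS).
(b)–(d): forbidden (ΔL, ΔJ).
(b)–(e): forbidden (ΔL, ΔJ).
(c)–(d): forbidden (ΔS, ΔL, ΔJ).
(c)–(e): forbidden (ΔS, ΔL).
(d)–(e): forbidden (parity, ΔJ).
Allowed pairs: 0 of 10.

0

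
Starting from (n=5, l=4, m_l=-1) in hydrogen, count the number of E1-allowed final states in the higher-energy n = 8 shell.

6

E1 requires Δl = ±1, so l_f ∈ {3, 5}; with 0 ≤ l_f ≤ n_f−1 = 7, the allowed l_f values are {3, 5}.
For l_f = 3: m_f ∈ {m_i−1, m_i, m_i+1} ∩ [−3, 3] = {-2, -1, 0} → 3 states.
For l_f = 5: m_f ∈ {m_i−1, m_i, m_i+1} ∩ [−5, 5] = {-2, -1, 0} → 3 states.
Total: 6.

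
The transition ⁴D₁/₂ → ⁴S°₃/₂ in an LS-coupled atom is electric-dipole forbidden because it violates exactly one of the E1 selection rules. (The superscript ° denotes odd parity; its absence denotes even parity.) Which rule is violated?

Initial level: S=3/2, L=2, J=1/2, parity even. Final level: S=3/2, L=0, J=3/2, parity odd.
Parity must change: even → odd — satisfied.
ΔS = 0: S: 3/2 → 3/2 — satisfied.
ΔL = 0, ±1 (not L=0↔0): L: 2 → 0, ΔL = -2 — violated.
ΔJ = 0, ±1 (not J=0↔0): J: 1/2 → 3/2, ΔJ = +1 — satisfied.

the ΔL = 0, ±1 rule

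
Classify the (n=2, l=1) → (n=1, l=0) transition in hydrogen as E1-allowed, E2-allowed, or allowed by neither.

Δl = 0 − 1 = -1; l_i + l_f = 1.
E1 (Δl = ±1): satisfied.
E2 (Δl = 0,±2, l_i+l_f ≥ 2): not satisfied.

E1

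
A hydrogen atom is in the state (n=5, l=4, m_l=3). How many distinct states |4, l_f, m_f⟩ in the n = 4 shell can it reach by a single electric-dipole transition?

E1 requires Δl = ±1, so l_f ∈ {3, 5}; with 0 ≤ l_f ≤ n_f−1 = 3, the allowed l_f values are {3}.
For l_f = 3: m_f ∈ {m_i−1, m_i, m_i+1} ∩ [−3, 3] = {2, 3} → 2 states.
Total: 2.

2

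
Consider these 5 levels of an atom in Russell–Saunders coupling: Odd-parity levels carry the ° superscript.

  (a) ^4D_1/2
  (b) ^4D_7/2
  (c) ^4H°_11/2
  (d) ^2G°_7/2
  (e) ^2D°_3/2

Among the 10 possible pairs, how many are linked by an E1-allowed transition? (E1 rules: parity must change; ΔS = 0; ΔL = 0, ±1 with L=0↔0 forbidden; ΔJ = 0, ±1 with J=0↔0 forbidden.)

(a)–(b): forbidden (parity, ΔJ).
(a)–(c): forbidden (ΔL, ΔJ).
(a)–(d): forbidden (ΔS, ΔL, ΔJ).
(a)–(e): forbidden (ΔS).
(b)–(c): forbidden (ΔL, ΔJ).
(b)–(d): forbidden (ΔS, ΔL).
(b)–(e): forbidden (ΔS, ΔJ).
(c)–(d): forbidden (parity, ΔS, ΔJ).
(c)–(e): forbidden (parity, ΔS, ΔL, ΔJ).
(d)–(e): forbidden (parity, ΔL, ΔJ).
Allowed pairs: 0 of 10.

0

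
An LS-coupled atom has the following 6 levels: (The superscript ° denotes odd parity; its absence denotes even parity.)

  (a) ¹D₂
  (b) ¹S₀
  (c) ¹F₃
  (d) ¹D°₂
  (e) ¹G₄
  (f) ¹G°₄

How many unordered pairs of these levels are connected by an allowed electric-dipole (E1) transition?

(a)–(b): forbidden (parity, ΔL, ΔJ).
(a)–(c): forbidden (parity).
(a)–(d): allowed.
(a)–(e): forbidden (parity, ΔL, ΔJ).
(a)–(f): forbidden (ΔL, ΔJ).
(b)–(c): forbidden (parity, ΔL, ΔJ).
(b)–(d): forbidden (ΔL, ΔJ).
(b)–(e): forbidden (parity, ΔL, ΔJ).
(b)–(f): forbidden (ΔL, ΔJ).
(c)–(d): allowed.
(c)–(e): forbidden (parity).
(c)–(f): allowed.
(d)–(e): forbidden (ΔL, ΔJ).
(d)–(f): forbidden (parity, ΔL, ΔJ).
(e)–(f): allowed.
Allowed pairs: 4 of 15.

4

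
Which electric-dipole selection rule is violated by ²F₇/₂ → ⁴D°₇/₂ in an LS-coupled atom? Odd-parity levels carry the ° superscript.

Reading off the term symbols: S 1/2→3/2, L 3→2, J 7/2→7/2, parity even→odd.
Parity must change: even → odd — ok.
ΔS = 0: S: 1/2 → 3/2 — fails.
ΔL = 0, ±1 (not L=0↔0): L: 3 → 2, ΔL = -1 — ok.
ΔJ = 0, ±1 (not J=0↔0): J: 7/2 → 7/2, ΔJ = +0 — ok.

the ΔS = 0 rule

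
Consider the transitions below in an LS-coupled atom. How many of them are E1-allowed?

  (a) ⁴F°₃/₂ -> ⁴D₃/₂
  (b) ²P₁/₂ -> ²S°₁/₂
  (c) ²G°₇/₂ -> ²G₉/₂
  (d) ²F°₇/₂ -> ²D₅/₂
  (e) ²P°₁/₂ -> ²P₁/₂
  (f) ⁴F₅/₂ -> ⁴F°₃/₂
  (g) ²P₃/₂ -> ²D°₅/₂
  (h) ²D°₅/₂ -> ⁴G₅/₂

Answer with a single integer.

(a) allowed
(b) allowed
(c) allowed
(d) allowed
(e) allowed
(f) allowed
(g) allowed
(h) forbidden (ΔS, ΔL fail)
Total allowed: 7 of 8.

7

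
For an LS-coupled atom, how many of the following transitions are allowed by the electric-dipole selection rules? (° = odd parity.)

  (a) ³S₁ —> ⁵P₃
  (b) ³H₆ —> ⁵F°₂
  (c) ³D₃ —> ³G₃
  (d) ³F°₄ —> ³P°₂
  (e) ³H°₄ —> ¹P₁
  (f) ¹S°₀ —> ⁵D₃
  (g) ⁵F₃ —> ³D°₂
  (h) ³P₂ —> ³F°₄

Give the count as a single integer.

0

(a) forbidden (parity, ΔS, ΔJ fail)
(b) forbidden (ΔS, ΔL, ΔJ fail)
(c) forbidden (parity, ΔL fail)
(d) forbidden (parity, ΔL, ΔJ fail)
(e) forbidden (ΔS, ΔL, ΔJ fail)
(f) forbidden (ΔS, ΔL, ΔJ fail)
(g) forbidden (ΔS fails)
(h) forbidden (ΔL, ΔJ fail)
Total allowed: 0 of 8.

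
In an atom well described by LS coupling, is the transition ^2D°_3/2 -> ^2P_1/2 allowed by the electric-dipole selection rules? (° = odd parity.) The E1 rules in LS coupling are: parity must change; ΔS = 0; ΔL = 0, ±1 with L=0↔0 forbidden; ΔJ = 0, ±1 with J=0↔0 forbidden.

allowed

Parity must change: odd → even — passes.
ΔS = 0: S: 1/2 → 1/2 — passes.
ΔL = 0, ±1 (not L=0↔0): L: 2 → 1, ΔL = -1 — passes.
ΔJ = 0, ±1 (not J=0↔0): J: 3/2 → 1/2, ΔJ = -1 — passes.
All four E1 rules are satisfied.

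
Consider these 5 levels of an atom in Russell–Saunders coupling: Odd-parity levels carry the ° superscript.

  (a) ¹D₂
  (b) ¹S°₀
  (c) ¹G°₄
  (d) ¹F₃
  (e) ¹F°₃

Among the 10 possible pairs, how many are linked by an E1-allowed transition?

(a)–(b): forbidden (ΔL, ΔJ).
(a)–(c): forbidden (ΔL, ΔJ).
(a)–(d): forbidden (parity).
(a)–(e): allowed.
(b)–(c): forbidden (parity, ΔL, ΔJ).
(b)–(d): forbidden (ΔL, ΔJ).
(b)–(e): forbidden (parity, ΔL, ΔJ).
(c)–(d): allowed.
(c)–(e): forbidden (parity).
(d)–(e): allowed.
Allowed pairs: 3 of 10.

3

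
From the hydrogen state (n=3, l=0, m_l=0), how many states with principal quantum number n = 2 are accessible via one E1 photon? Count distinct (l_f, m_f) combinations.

E1 requires Δl = ±1, so l_f ∈ {-1, 1}; with 0 ≤ l_f ≤ n_f−1 = 1, the allowed l_f values are {1}.
For l_f = 1: m_f ∈ {m_i−1, m_i, m_i+1} ∩ [−1, 1] = {-1, 0, 1} → 3 states.
Total: 3.

3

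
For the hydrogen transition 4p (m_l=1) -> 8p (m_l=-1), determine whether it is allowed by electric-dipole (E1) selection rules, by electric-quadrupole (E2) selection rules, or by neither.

Δl = 1 − 1 = +0; l_i + l_f = 2.
Δm_l = -2.
E1 (Δl = ±1, |Δm_l| ≤ 1): not satisfied.
E2 (Δl = 0,±2, l_i+l_f ≥ 2, |Δm_l| ≤ 2): satisfied.

E2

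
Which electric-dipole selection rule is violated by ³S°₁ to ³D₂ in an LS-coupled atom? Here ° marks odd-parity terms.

the ΔL = 0, ±1 rule

Parity must change: odd → even — ✓.
ΔS = 0: S: 1 → 1 — ✓.
ΔL = 0, ±1 (not L=0↔0): L: 0 → 2, ΔL = +2 — ✗.
ΔJ = 0, ±1 (not J=0↔0): J: 1 → 2, ΔJ = +1 — ✓.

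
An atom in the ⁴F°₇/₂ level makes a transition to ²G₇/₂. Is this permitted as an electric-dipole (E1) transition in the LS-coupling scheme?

Parity must change: odd → even — ok.
ΔS = 0: S: 3/2 → 1/2 — fails.
ΔL = 0, ±1 (not L=0↔0): L: 3 → 4, ΔL = +1 — ok.
ΔJ = 0, ±1 (not J=0↔0): J: 7/2 → 7/2, ΔJ = +0 — ok.
Rule(s) violated: ΔS.

forbidden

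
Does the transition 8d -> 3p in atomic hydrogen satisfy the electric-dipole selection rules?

allowed

Initial l = 2, final l = 1, so Δl = -1. E1 requires Δl = ±1: satisfied.
All E1 selection rules are satisfied.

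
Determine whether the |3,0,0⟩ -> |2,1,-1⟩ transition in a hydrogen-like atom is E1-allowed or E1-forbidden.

Δl = 1 − 0 = +1; the E1 rule Δl = ±1 is passes.
Δm_l = -1 − (0) = -1. E1 requires Δm_l = 0, ±1: passes.
All E1 selection rules are satisfied.

allowed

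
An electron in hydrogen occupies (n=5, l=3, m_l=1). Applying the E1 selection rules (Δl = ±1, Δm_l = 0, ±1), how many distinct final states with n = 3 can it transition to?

E1 requires Δl = ±1, so l_f ∈ {2, 4}; with 0 ≤ l_f ≤ n_f−1 = 2, the allowed l_f values are {2}.
For l_f = 2: m_f ∈ {m_i−1, m_i, m_i+1} ∩ [−2, 2] = {0, 1, 2} → 3 states.
Total: 3.

3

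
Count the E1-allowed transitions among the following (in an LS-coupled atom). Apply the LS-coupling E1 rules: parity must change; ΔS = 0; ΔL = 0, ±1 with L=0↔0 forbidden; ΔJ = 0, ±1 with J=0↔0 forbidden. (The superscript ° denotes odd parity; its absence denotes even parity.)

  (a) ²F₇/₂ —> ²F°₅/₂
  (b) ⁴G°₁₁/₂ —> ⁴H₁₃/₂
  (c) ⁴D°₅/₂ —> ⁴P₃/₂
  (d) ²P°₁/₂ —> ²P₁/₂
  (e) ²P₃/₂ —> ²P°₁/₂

(a) allowed
(b) allowed
(c) allowed
(d) allowed
(e) allowed
Total allowed: 5 of 5.

5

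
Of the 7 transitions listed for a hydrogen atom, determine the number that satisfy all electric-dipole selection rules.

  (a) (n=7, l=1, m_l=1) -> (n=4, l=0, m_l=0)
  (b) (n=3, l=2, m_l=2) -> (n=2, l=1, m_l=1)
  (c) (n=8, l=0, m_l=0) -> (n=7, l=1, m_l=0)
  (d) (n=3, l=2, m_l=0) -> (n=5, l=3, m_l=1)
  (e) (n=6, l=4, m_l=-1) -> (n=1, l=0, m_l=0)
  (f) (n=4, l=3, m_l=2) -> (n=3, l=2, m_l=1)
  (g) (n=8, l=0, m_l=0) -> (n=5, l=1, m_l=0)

6

(a) allowed
(b) allowed
(c) allowed
(d) allowed
(e) forbidden — Δl = -4 (E1 requires Δl = ±1)
(f) allowed
(g) allowed
Total allowed: 6 of 7.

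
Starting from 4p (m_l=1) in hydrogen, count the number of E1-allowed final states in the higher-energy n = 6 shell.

E1 requires Δl = ±1, so l_f ∈ {0, 2}; with 0 ≤ l_f ≤ n_f−1 = 5, the allowed l_f values are {0, 2}.
For l_f = 0: m_f ∈ {m_i−1, m_i, m_i+1} ∩ [−0, 0] = {0} → 1 state.
For l_f = 2: m_f ∈ {m_i−1, m_i, m_i+1} ∩ [−2, 2] = {0, 1, 2} → 3 states.
Total: 4.

4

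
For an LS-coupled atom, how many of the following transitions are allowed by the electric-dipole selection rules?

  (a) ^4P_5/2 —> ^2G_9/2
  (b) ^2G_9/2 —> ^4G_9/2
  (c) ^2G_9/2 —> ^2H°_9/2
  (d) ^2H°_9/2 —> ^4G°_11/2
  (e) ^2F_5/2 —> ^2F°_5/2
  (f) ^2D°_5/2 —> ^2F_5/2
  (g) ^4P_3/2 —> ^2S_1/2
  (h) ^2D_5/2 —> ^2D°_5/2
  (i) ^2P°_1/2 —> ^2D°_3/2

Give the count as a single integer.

(a) forbidden (parity, ΔS, ΔL, ΔJ fail)
(b) forbidden (parity, ΔS fail)
(c) allowed
(d) forbidden (parity, ΔS fail)
(e) allowed
(f) allowed
(g) forbidden (parity, ΔS fail)
(h) allowed
(i) forbidden (parity fails)
Total allowed: 4 of 9.

4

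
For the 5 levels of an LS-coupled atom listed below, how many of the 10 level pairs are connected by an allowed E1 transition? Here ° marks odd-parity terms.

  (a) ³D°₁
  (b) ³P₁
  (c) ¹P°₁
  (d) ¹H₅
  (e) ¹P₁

(a)–(b): allowed.
(a)–(c): forbidden (parity, ΔS).
(a)–(d): forbidden (ΔS, ΔL, ΔJ).
(a)–(e): forbidden (ΔS).
(b)–(c): forbidden (ΔS).
(b)–(d): forbidden (parity, ΔS, ΔL, ΔJ).
(b)–(e): forbidden (parity, ΔS).
(c)–(d): forbidden (ΔL, ΔJ).
(c)–(e): allowed.
(d)–(e): forbidden (parity, ΔL, ΔJ).
Allowed pairs: 2 of 10.

2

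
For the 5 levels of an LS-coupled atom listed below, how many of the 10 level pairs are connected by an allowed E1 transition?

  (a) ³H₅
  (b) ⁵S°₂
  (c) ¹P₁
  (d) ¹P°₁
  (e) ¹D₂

2

(a)–(b): forbidden (ΔS, ΔL, ΔJ).
(a)–(c): forbidden (parity, ΔS, ΔL, ΔJ).
(a)–(d): forbidden (ΔS, ΔL, ΔJ).
(a)–(e): forbidden (parity, ΔS, ΔL, ΔJ).
(b)–(c): forbidden (ΔS).
(b)–(d): forbidden (parity, ΔS).
(b)–(e): forbidden (ΔS, ΔL).
(c)–(d): allowed.
(c)–(e): forbidden (parity).
(d)–(e): allowed.
Allowed pairs: 2 of 10.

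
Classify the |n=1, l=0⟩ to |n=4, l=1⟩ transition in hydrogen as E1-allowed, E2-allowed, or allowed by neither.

E1

Δl = 1 − 0 = +1; l_i + l_f = 1.
E1 (Δl = ±1): satisfied.
E2 (Δl = 0,±2, l_i+l_f ≥ 2): not satisfied.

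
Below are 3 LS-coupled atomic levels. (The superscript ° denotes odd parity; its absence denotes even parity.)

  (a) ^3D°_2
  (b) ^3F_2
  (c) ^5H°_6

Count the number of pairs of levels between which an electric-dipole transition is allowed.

(a)–(b): allowed.
(a)–(c): forbidden (parity, ΔS, ΔL, ΔJ).
(b)–(c): forbidden (ΔS, ΔL, ΔJ).
Allowed pairs: 1 of 3.

1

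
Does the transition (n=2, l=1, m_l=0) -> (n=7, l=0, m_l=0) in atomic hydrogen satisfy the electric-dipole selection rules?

l: 1 → 0 (Δl = -1). Δl = ±1 ok.
m_l: 0 → 0 (Δm_l = +0). |Δm_l| ≤ 1 ok.
All E1 selection rules are satisfied.

allowed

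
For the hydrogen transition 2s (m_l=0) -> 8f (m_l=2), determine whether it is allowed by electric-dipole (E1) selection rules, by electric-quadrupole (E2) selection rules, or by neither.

Δl = 3 − 0 = +3; l_i + l_f = 3.
Δm_l = +2.
E1 (Δl = ±1, |Δm_l| ≤ 1): not satisfied.
E2 (Δl = 0,±2, l_i+l_f ≥ 2, |Δm_l| ≤ 2): not satisfied.

neither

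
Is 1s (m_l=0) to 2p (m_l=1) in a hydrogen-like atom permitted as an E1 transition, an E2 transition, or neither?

E1

Δl = 1 − 0 = +1; l_i + l_f = 1.
Δm_l = +1.
E1 (Δl = ±1, |Δm_l| ≤ 1): satisfied.
E2 (Δl = 0,±2, l_i+l_f ≥ 2, |Δm_l| ≤ 2): not satisfied.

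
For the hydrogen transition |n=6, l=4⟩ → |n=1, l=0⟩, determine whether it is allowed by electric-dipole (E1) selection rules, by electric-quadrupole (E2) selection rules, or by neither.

Δl = 0 − 4 = -4; l_i + l_f = 4.
E1 (Δl = ±1): not satisfied.
E2 (Δl = 0,±2, l_i+l_f ≥ 2): not satisfied.

neither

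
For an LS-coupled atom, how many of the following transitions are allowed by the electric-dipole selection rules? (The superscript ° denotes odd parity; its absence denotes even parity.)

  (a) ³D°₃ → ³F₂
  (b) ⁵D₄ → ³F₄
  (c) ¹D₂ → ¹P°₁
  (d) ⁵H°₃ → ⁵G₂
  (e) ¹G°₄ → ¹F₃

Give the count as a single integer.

(a) allowed
(b) forbidden (parity, ΔS fail)
(c) allowed
(d) allowed
(e) allowed
Total allowed: 4 of 5.

4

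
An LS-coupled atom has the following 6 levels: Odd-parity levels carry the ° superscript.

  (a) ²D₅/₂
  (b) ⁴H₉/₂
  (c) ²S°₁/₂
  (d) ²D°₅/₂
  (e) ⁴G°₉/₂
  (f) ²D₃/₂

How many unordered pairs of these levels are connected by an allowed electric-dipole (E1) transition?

3

(a)–(b): forbidden (parity, ΔS, ΔL, ΔJ).
(a)–(c): forbidden (ΔL, ΔJ).
(a)–(d): allowed.
(a)–(e): forbidden (ΔS, ΔL, ΔJ).
(a)–(f): forbidden (parity).
(b)–(c): forbidden (ΔS, ΔL, ΔJ).
(b)–(d): forbidden (ΔS, ΔL, ΔJ).
(b)–(e): allowed.
(b)–(f): forbidden (parity, ΔS, ΔL, ΔJ).
(c)–(d): forbidden (parity, ΔL, ΔJ).
(c)–(e): forbidden (parity, ΔS, ΔL, ΔJ).
(c)–(f): forbidden (ΔL).
(d)–(e): forbidden (parity, ΔS, ΔL, ΔJ).
(d)–(f): allowed.
(e)–(f): forbidden (ΔS, ΔL, ΔJ).
Allowed pairs: 3 of 15.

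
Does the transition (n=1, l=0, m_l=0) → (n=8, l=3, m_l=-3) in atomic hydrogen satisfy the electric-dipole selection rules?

forbidden

Δl = 3 − 0 = +3; the E1 rule Δl = ±1 is violated.
Δm_l = -3 − (0) = -3. E1 requires Δm_l = 0, ±1: violated.
The transition is electric-dipole forbidden.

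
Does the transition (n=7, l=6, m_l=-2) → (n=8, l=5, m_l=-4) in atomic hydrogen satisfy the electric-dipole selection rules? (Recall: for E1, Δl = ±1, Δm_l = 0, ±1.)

forbidden

l: 6 → 5 (Δl = -1). Δl = ±1 satisfied.
m_l: -2 → -4 (Δm_l = -2). |Δm_l| ≤ 1 violated.
The transition is electric-dipole forbidden.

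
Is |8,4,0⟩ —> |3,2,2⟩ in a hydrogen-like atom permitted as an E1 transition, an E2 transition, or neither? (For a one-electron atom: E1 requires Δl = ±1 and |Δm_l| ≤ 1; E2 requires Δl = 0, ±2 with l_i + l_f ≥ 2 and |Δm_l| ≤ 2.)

Δl = 2 − 4 = -2; l_i + l_f = 6.
Δm_l = +2.
E1 (Δl = ±1, |Δm_l| ≤ 1): not satisfied.
E2 (Δl = 0,±2, l_i+l_f ≥ 2, |Δm_l| ≤ 2): satisfied.

E2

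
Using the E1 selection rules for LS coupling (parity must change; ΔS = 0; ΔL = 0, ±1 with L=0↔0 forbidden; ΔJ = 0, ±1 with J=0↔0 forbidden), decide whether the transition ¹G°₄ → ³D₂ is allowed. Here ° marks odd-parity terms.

Reading off the term symbols: S 0→1, L 4→2, J 4→2, parity odd→even.
ΔS = 0: S: 0 → 1 — fails.
ΔL = 0, ±1 (not L=0↔0): L: 4 → 2, ΔL = -2 — fails.
Parity must change: odd → even — ok.
ΔJ = 0, ±1 (not J=0↔0): J: 4 → 2, ΔJ = -2 — fails.
Rule(s) violated: ΔS, ΔL, ΔJ.

forbidden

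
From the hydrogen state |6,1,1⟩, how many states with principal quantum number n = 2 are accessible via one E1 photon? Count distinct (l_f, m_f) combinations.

1

E1 requires Δl = ±1, so l_f ∈ {0, 2}; with 0 ≤ l_f ≤ n_f−1 = 1, the allowed l_f values are {0}.
For l_f = 0: m_f ∈ {m_i−1, m_i, m_i+1} ∩ [−0, 0] = {0} → 1 state.
Total: 1.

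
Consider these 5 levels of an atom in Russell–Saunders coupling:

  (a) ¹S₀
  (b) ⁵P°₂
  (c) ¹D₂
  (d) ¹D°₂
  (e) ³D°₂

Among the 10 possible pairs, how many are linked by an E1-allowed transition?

(a)–(b): forbidden (ΔS, ΔJ).
(a)–(c): forbidden (parity, ΔL, ΔJ).
(a)–(d): forbidden (ΔL, ΔJ).
(a)–(e): forbidden (ΔS, ΔL, ΔJ).
(b)–(c): forbidden (ΔS).
(b)–(d): forbidden (parity, ΔS).
(b)–(e): forbidden (parity, ΔS).
(c)–(d): allowed.
(c)–(e): forbidden (ΔS).
(d)–(e): forbidden (parity, ΔS).
Allowed pairs: 1 of 10.

1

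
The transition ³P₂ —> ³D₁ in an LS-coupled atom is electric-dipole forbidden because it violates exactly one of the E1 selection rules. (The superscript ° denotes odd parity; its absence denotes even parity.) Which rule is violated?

parity

Reading off the term symbols: S 1→1, L 1→2, J 2→1, parity even→even.
Parity must change: even → even — violated.
ΔS = 0: S: 1 → 1 — satisfied.
ΔL = 0, ±1 (not L=0↔0): L: 1 → 2, ΔL = +1 — satisfied.
ΔJ = 0, ±1 (not J=0↔0): J: 2 → 1, ΔJ = -1 — satisfied.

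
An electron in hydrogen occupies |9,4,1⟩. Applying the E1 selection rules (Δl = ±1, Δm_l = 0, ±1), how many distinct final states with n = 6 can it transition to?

6

E1 requires Δl = ±1, so l_f ∈ {3, 5}; with 0 ≤ l_f ≤ n_f−1 = 5, the allowed l_f values are {3, 5}.
For l_f = 3: m_f ∈ {m_i−1, m_i, m_i+1} ∩ [−3, 3] = {0, 1, 2} → 3 states.
For l_f = 5: m_f ∈ {m_i−1, m_i, m_i+1} ∩ [−5, 5] = {0, 1, 2} → 3 states.
Total: 6.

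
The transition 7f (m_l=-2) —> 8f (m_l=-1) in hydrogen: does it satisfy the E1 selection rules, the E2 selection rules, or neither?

E2

Δl = 3 − 3 = +0; l_i + l_f = 6.
Δm_l = +1.
E1 (Δl = ±1, |Δm_l| ≤ 1): not satisfied.
E2 (Δl = 0,±2, l_i+l_f ≥ 2, |Δm_l| ≤ 2): satisfied.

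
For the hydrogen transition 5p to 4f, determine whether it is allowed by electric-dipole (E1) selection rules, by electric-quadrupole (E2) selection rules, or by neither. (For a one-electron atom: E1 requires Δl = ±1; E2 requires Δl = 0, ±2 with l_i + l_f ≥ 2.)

E2

Δl = 3 − 1 = +2; l_i + l_f = 4.
E1 (Δl = ±1): not satisfied.
E2 (Δl = 0,±2, l_i+l_f ≥ 2): satisfied.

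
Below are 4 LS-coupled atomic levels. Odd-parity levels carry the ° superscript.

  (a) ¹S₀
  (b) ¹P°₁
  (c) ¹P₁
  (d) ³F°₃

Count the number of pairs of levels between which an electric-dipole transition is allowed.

2

(a)–(b): allowed.
(a)–(c): forbidden (parity).
(a)–(d): forbidden (ΔS, ΔL, ΔJ).
(b)–(c): allowed.
(b)–(d): forbidden (parity, ΔS, ΔL, ΔJ).
(c)–(d): forbidden (ΔS, ΔL, ΔJ).
Allowed pairs: 2 of 6.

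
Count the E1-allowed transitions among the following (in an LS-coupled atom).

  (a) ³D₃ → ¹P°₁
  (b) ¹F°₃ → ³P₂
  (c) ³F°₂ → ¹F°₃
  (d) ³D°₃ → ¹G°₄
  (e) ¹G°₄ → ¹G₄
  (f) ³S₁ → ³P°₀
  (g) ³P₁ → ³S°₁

3

(a) forbidden (ΔS, ΔJ fail)
(b) forbidden (ΔS, ΔL fail)
(c) forbidden (parity, ΔS fail)
(d) forbidden (parity, ΔS, ΔL fail)
(e) allowed
(f) allowed
(g) allowed
Total allowed: 3 of 7.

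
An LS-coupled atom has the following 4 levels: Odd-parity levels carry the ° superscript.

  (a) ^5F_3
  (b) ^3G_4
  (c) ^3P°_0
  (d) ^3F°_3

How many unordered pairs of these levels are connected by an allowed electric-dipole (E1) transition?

1

(a)–(b): forbidden (parity, ΔS).
(a)–(c): forbidden (ΔS, ΔL, ΔJ).
(a)–(d): forbidden (ΔS).
(b)–(c): forbidden (ΔL, ΔJ).
(b)–(d): allowed.
(c)–(d): forbidden (parity, ΔL, ΔJ).
Allowed pairs: 1 of 6.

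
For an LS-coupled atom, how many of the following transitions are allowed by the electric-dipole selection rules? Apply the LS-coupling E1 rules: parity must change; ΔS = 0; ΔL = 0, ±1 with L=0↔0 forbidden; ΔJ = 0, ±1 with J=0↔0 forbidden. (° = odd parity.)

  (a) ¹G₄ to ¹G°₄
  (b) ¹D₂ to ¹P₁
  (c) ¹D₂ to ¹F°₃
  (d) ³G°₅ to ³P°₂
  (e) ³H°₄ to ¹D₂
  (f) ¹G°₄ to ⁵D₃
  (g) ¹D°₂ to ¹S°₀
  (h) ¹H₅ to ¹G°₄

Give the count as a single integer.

(a) allowed
(b) forbidden (parity fails)
(c) allowed
(d) forbidden (parity, ΔL, ΔJ fail)
(e) forbidden (ΔS, ΔL, ΔJ fail)
(f) forbidden (ΔS, ΔL fail)
(g) forbidden (parity, ΔL, ΔJ fail)
(h) allowed
Total allowed: 3 of 8.

3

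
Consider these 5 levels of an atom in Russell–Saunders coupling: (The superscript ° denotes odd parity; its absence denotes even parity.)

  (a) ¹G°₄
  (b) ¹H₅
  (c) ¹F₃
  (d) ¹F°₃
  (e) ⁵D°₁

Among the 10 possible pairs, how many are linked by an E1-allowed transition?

(a)–(b): allowed.
(a)–(c): allowed.
(a)–(d): forbidden (parity).
(a)–(e): forbidden (parity, ΔS, ΔL, ΔJ).
(b)–(c): forbidden (parity, ΔL, ΔJ).
(b)–(d): forbidden (ΔL, ΔJ).
(b)–(e): forbidden (ΔS, ΔL, ΔJ).
(c)–(d): allowed.
(c)–(e): forbidden (ΔS, ΔJ).
(d)–(e): forbidden (parity, ΔS, ΔJ).
Allowed pairs: 3 of 10.

3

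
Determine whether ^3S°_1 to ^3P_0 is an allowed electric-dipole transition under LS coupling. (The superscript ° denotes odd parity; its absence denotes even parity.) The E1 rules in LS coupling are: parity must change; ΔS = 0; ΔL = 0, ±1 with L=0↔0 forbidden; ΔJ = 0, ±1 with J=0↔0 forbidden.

allowed

Initial level: S=1, L=0, J=1, parity odd. Final level: S=1, L=1, J=0, parity even.
Parity must change: odd → even — ✓.
ΔS = 0: S: 1 → 1 — ✓.
ΔL = 0, ±1 (not L=0↔0): L: 0 → 1, ΔL = +1 — ✓.
ΔJ = 0, ±1 (not J=0↔0): J: 1 → 0, ΔJ = -1 — ✓.
All four E1 rules are satisfied.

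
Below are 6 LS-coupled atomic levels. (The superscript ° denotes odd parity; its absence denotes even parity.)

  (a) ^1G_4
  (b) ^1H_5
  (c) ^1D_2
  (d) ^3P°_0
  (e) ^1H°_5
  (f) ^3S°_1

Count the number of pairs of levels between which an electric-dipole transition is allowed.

(a)–(b): forbidden (parity).
(a)–(c): forbidden (parity, ΔL, ΔJ).
(a)–(d): forbidden (ΔS, ΔL, ΔJ).
(a)–(e): allowed.
(a)–(f): forbidden (ΔS, ΔL, ΔJ).
(b)–(c): forbidden (parity, ΔL, ΔJ).
(b)–(d): forbidden (ΔS, ΔL, ΔJ).
(b)–(e): allowed.
(b)–(f): forbidden (ΔS, ΔL, ΔJ).
(c)–(d): forbidden (ΔS, ΔJ).
(c)–(e): forbidden (ΔL, ΔJ).
(c)–(f): forbidden (ΔS, ΔL).
(d)–(e): forbidden (parity, ΔS, ΔL, ΔJ).
(d)–(f): forbidden (parity).
(e)–(f): forbidden (parity, ΔS, ΔL, ΔJ).
Allowed pairs: 2 of 15.

2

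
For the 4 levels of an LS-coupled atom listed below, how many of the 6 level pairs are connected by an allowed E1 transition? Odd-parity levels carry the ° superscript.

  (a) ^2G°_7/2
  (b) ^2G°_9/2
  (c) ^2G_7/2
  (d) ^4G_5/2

(a)–(b): forbidden (parity).
(a)–(c): allowed.
(a)–(d): forbidden (ΔS).
(b)–(c): allowed.
(b)–(d): forbidden (ΔS, ΔJ).
(c)–(d): forbidden (parity, ΔS).
Allowed pairs: 2 of 6.

2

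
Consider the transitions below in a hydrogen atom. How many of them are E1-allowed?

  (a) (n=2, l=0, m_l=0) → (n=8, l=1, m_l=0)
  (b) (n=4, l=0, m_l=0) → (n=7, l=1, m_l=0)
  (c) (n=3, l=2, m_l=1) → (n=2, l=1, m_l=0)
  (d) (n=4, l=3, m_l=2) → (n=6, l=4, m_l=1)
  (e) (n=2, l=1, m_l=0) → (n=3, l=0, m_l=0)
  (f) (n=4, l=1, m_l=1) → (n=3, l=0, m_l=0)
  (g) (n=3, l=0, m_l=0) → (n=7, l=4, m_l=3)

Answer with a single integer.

6

(a) allowed
(b) allowed
(c) allowed
(d) allowed
(e) allowed
(f) allowed
(g) forbidden — Δl = +4 (E1 requires Δl = ±1); Δm_l = +3 (E1 requires Δm_l = 0, ±1)
Total allowed: 6 of 7.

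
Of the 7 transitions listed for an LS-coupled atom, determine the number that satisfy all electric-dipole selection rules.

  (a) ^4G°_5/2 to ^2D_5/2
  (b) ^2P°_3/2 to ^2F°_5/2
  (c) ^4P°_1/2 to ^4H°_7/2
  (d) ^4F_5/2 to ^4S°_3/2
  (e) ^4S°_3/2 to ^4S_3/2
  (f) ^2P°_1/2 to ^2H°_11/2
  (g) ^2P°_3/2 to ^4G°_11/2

0

(a) forbidden (ΔS, ΔL fail)
(b) forbidden (parity, ΔL fail)
(c) forbidden (parity, ΔL, ΔJ fail)
(d) forbidden (ΔL fails)
(e) forbidden (ΔL fails)
(f) forbidden (parity, ΔL, ΔJ fail)
(g) forbidden (parity, ΔS, ΔL, ΔJ fail)
Total allowed: 0 of 7.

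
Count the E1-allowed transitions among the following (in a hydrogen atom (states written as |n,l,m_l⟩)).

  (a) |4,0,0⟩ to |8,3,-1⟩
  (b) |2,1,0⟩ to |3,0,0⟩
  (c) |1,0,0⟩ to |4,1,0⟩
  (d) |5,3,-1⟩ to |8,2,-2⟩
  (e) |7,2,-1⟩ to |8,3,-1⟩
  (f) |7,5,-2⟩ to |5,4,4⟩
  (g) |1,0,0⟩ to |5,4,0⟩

4

(a) forbidden — Δl = +3 (E1 requires Δl = ±1)
(b) allowed
(c) allowed
(d) allowed
(e) allowed
(f) forbidden — Δm_l = +6 (E1 requires Δm_l = 0, ±1)
(g) forbidden — Δl = +4 (E1 requires Δl = ±1)
Total allowed: 4 of 7.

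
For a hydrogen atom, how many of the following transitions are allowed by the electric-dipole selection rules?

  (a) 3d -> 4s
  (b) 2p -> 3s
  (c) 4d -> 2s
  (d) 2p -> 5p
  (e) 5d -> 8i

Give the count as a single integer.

1

(a) forbidden — Δl = -2 (E1 requires Δl = ±1)
(b) allowed
(c) forbidden — Δl = -2 (E1 requires Δl = ±1)
(d) forbidden — Δl = +0 (E1 requires Δl = ±1)
(e) forbidden — Δl = +4 (E1 requires Δl = ±1)
Total allowed: 1 of 5.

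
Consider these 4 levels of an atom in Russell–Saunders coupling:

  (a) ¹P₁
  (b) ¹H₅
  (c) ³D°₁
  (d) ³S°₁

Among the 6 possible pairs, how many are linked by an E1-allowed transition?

(a)–(b): forbidden (parity, ΔL, ΔJ).
(a)–(c): forbidden (ΔS).
(a)–(d): forbidden (ΔS).
(b)–(c): forbidden (ΔS, ΔL, ΔJ).
(b)–(d): forbidden (ΔS, ΔL, ΔJ).
(c)–(d): forbidden (parity, ΔL).
Allowed pairs: 0 of 6.

0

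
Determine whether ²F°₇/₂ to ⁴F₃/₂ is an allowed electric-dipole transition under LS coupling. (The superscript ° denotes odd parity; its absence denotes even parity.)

Parity must change: odd → even — satisfied.
ΔS = 0: S: 1/2 → 3/2 — violated.
ΔL = 0, ±1 (not L=0↔0): L: 3 → 3, ΔL = +0 — satisfied.
ΔJ = 0, ±1 (not J=0↔0): J: 7/2 → 3/2, ΔJ = -2 — violated.
Rule(s) violated: ΔS, ΔJ.

forbidden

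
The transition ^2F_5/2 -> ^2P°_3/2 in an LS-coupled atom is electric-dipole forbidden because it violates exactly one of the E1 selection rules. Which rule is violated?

the ΔL = 0, ±1 rule

Initial level: S=1/2, L=3, J=5/2, parity even. Final level: S=1/2, L=1, J=3/2, parity odd.
Parity must change: even → odd — ok.
ΔS = 0: S: 1/2 → 1/2 — ok.
ΔL = 0, ±1 (not L=0↔0): L: 3 → 1, ΔL = -2 — fails.
ΔJ = 0, ±1 (not J=0↔0): J: 5/2 → 3/2, ΔJ = -1 — ok.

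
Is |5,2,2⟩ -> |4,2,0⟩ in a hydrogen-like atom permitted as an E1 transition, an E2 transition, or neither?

E2

Δl = 2 − 2 = +0; l_i + l_f = 4.
Δm_l = -2.
E1 (Δl = ±1, |Δm_l| ≤ 1): not satisfied.
E2 (Δl = 0,±2, l_i+l_f ≥ 2, |Δm_l| ≤ 2): satisfied.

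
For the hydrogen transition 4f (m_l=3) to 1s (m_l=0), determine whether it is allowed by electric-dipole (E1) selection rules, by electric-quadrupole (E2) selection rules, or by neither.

Δl = 0 − 3 = -3; l_i + l_f = 3.
Δm_l = -3.
E1 (Δl = ±1, |Δm_l| ≤ 1): not satisfied.
E2 (Δl = 0,±2, l_i+l_f ≥ 2, |Δm_l| ≤ 2): not satisfied.

neither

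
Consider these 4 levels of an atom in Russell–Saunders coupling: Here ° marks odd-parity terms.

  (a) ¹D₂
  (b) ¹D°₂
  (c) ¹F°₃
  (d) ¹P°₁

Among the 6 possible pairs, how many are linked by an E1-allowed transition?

3

(a)–(b): allowed.
(a)–(c): allowed.
(a)–(d): allowed.
(b)–(c): forbidden (parity).
(b)–(d): forbidden (parity).
(c)–(d): forbidden (parity, ΔL, ΔJ).
Allowed pairs: 3 of 6.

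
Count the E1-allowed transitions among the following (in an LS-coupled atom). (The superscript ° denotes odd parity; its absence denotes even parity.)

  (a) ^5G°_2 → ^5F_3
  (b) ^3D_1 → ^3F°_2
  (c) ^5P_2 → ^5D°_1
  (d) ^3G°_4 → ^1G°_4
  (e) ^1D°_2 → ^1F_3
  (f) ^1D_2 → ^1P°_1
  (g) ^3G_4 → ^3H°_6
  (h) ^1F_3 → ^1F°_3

(a) allowed
(b) allowed
(c) allowed
(d) forbidden (parity, ΔS fail)
(e) allowed
(f) allowed
(g) forbidden (ΔJ fails)
(h) allowed
Total allowed: 6 of 8.

6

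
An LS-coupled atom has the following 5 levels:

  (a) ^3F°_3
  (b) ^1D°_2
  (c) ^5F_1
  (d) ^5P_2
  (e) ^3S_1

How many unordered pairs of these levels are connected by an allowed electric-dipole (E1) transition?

(a)–(b): forbidden (parity, ΔS).
(a)–(c): forbidden (ΔS, ΔJ).
(a)–(d): forbidden (ΔS, ΔL).
(a)–(e): forbidden (ΔL, ΔJ).
(b)–(c): forbidden (ΔS).
(b)–(d): forbidden (ΔS).
(b)–(e): forbidden (ΔS, ΔL).
(c)–(d): forbidden (parity, ΔL).
(c)–(e): forbidden (parity, ΔS, ΔL).
(d)–(e): forbidden (parity, ΔS).
Allowed pairs: 0 of 10.

0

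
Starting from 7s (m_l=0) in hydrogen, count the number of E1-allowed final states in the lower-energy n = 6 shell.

E1 requires Δl = ±1, so l_f ∈ {-1, 1}; with 0 ≤ l_f ≤ n_f−1 = 5, the allowed l_f values are {1}.
For l_f = 1: m_f ∈ {m_i−1, m_i, m_i+1} ∩ [−1, 1] = {-1, 0, 1} → 3 states.
Total: 3.

3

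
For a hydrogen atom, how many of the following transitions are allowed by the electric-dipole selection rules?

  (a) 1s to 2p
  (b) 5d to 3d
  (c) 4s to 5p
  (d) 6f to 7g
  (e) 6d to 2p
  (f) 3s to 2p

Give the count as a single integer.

5

(a) allowed
(b) forbidden — Δl = +0 (E1 requires Δl = ±1)
(c) allowed
(d) allowed
(e) allowed
(f) allowed
Total allowed: 5 of 6.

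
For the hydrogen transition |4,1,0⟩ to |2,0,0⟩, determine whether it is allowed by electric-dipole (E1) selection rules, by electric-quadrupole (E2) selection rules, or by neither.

Δl = 0 − 1 = -1; l_i + l_f = 1.
Δm_l = +0.
E1 (Δl = ±1, |Δm_l| ≤ 1): satisfied.
E2 (Δl = 0,±2, l_i+l_f ≥ 2, |Δm_l| ≤ 2): not satisfied.

E1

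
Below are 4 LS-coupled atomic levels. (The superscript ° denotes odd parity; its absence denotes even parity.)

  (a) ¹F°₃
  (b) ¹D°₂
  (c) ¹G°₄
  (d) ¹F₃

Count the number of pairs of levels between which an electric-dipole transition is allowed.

(a)–(b): forbidden (parity).
(a)–(c): forbidden (parity).
(a)–(d): allowed.
(b)–(c): forbidden (parity, ΔL, ΔJ).
(b)–(d): allowed.
(c)–(d): allowed.
Allowed pairs: 3 of 6.

3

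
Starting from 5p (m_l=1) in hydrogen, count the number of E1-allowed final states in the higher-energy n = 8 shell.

E1 requires Δl = ±1, so l_f ∈ {0, 2}; with 0 ≤ l_f ≤ n_f−1 = 7, the allowed l_f values are {0, 2}.
For l_f = 0: m_f ∈ {m_i−1, m_i, m_i+1} ∩ [−0, 0] = {0} → 1 state.
For l_f = 2: m_f ∈ {m_i−1, m_i, m_i+1} ∩ [−2, 2] = {0, 1, 2} → 3 states.
Total: 4.

4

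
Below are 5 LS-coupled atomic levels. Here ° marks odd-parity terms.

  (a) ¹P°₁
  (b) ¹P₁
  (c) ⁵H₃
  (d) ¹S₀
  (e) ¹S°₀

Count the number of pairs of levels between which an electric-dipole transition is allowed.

(a)–(b): allowed.
(a)–(c): forbidden (ΔS, ΔL, ΔJ).
(a)–(d): allowed.
(a)–(e): forbidden (parity).
(b)–(c): forbidden (parity, ΔS, ΔL, ΔJ).
(b)–(d): forbidden (parity).
(b)–(e): allowed.
(c)–(d): forbidden (parity, ΔS, ΔL, ΔJ).
(c)–(e): forbidden (ΔS, ΔL, ΔJ).
(d)–(e): forbidden (ΔL, ΔJ).
Allowed pairs: 3 of 10.

3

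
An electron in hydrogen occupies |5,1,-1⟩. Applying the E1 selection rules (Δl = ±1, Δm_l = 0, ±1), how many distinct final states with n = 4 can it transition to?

4

E1 requires Δl = ±1, so l_f ∈ {0, 2}; with 0 ≤ l_f ≤ n_f−1 = 3, the allowed l_f values are {0, 2}.
For l_f = 0: m_f ∈ {m_i−1, m_i, m_i+1} ∩ [−0, 0] = {0} → 1 state.
For l_f = 2: m_f ∈ {m_i−1, m_i, m_i+1} ∩ [−2, 2] = {-2, -1, 0} → 3 states.
Total: 4.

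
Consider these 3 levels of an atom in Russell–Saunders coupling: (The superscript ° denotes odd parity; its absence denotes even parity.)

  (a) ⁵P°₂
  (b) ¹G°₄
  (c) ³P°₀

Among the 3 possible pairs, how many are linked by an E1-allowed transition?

(a)–(b): forbidden (parity, ΔS, ΔL, ΔJ).
(a)–(c): forbidden (parity, ΔS, ΔJ).
(b)–(c): forbidden (parity, ΔS, ΔL, ΔJ).
Allowed pairs: 0 of 3.

0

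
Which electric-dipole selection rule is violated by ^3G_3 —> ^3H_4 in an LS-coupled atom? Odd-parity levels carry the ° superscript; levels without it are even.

parity

ΔJ = 0, ±1 (not J=0↔0): J: 3 → 4, ΔJ = +1 — ok.
Parity must change: even → even — fails.
ΔL = 0, ±1 (not L=0↔0): L: 4 → 5, ΔL = +1 — ok.
ΔS = 0: S: 1 → 1 — ok.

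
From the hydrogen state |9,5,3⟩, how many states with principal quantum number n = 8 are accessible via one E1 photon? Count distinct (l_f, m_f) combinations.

E1 requires Δl = ±1, so l_f ∈ {4, 6}; with 0 ≤ l_f ≤ n_f−1 = 7, the allowed l_f values are {4, 6}.
For l_f = 4: m_f ∈ {m_i−1, m_i, m_i+1} ∩ [−4, 4] = {2, 3, 4} → 3 states.
For l_f = 6: m_f ∈ {m_i−1, m_i, m_i+1} ∩ [−6, 6] = {2, 3, 4} → 3 states.
Total: 6.

6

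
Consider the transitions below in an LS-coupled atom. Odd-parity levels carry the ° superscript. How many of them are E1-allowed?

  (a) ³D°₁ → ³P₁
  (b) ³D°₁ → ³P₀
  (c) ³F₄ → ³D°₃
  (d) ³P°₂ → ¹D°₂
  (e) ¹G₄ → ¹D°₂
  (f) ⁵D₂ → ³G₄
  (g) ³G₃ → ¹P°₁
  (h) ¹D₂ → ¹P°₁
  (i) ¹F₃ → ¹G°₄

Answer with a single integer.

5

(a) allowed
(b) allowed
(c) allowed
(d) forbidden (parity, ΔS fail)
(e) forbidden (ΔL, ΔJ fail)
(f) forbidden (parity, ΔS, ΔL, ΔJ fail)
(g) forbidden (ΔS, ΔL, ΔJ fail)
(h) allowed
(i) allowed
Total allowed: 5 of 9.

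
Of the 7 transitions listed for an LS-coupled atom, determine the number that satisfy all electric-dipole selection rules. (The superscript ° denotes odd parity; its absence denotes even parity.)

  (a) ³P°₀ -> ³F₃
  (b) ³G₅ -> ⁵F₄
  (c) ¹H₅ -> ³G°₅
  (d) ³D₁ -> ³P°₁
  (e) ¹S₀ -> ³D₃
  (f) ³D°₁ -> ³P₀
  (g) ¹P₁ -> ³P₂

2

(a) forbidden (ΔL, ΔJ fail)
(b) forbidden (parity, ΔS fail)
(c) forbidden (ΔS fails)
(d) allowed
(e) forbidden (parity, ΔS, ΔL, ΔJ fail)
(f) allowed
(g) forbidden (parity, ΔS fail)
Total allowed: 2 of 7.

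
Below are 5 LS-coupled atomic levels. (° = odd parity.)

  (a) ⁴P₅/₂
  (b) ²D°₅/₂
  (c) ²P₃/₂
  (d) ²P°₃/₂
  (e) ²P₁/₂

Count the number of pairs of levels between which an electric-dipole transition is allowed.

3

(a)–(b): forbidden (ΔS).
(a)–(c): forbidden (parity, ΔS).
(a)–(d): forbidden (ΔS).
(a)–(e): forbidden (parity, ΔS, ΔJ).
(b)–(c): allowed.
(b)–(d): forbidden (parity).
(b)–(e): forbidden (ΔJ).
(c)–(d): allowed.
(c)–(e): forbidden (parity).
(d)–(e): allowed.
Allowed pairs: 3 of 10.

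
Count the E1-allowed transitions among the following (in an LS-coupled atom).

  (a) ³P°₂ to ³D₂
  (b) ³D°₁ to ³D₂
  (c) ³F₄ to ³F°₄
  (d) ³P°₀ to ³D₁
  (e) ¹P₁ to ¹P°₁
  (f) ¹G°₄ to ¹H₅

(a) allowed
(b) allowed
(c) allowed
(d) allowed
(e) allowed
(f) allowed
Total allowed: 6 of 6.

6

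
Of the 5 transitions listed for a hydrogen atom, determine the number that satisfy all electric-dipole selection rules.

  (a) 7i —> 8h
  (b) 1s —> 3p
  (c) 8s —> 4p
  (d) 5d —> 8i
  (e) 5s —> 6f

3

(a) allowed
(b) allowed
(c) allowed
(d) forbidden — Δl = +4 (E1 requires Δl = ±1)
(e) forbidden — Δl = +3 (E1 requires Δl = ±1)
Total allowed: 3 of 5.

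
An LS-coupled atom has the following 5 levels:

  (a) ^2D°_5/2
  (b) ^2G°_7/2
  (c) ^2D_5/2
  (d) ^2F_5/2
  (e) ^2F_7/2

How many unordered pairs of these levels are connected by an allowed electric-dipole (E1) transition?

5

(a)–(b): forbidden (parity, ΔL).
(a)–(c): allowed.
(a)–(d): allowed.
(a)–(e): allowed.
(b)–(c): forbidden (ΔL).
(b)–(d): allowed.
(b)–(e): allowed.
(c)–(d): forbidden (parity).
(c)–(e): forbidden (parity).
(d)–(e): forbidden (parity).
Allowed pairs: 5 of 10.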